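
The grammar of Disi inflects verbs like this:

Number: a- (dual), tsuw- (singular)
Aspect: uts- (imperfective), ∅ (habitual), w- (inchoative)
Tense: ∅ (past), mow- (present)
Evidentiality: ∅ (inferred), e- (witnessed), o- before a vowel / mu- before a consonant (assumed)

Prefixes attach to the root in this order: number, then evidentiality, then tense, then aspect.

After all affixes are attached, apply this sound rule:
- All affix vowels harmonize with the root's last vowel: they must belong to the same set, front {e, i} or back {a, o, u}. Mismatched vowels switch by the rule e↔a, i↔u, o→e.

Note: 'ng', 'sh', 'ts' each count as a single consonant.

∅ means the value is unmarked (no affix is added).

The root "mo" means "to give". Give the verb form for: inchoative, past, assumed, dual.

woamo

Attach number dual a- → amo.
Attach evidentiality assumed o- (before vowel 'a') → oamo.
tense = past: zero marking, form stays oamo.
Attach aspect inchoative w- → woamo.
Vowel harmony: no change.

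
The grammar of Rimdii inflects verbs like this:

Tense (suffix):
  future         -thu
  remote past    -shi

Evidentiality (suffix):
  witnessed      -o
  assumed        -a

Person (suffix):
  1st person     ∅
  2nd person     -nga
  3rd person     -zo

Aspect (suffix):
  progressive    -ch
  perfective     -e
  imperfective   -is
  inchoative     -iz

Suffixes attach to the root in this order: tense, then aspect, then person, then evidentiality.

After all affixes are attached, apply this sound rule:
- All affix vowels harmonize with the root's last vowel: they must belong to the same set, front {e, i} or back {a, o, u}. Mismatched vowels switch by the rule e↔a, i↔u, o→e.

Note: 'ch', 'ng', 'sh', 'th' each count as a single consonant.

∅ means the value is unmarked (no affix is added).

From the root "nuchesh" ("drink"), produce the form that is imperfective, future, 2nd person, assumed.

nucheshthiisngee

Attach tense future -thu → nucheshthu.
Attach aspect imperfective -is → nucheshthuis.
Attach person 2nd person -nga → nucheshthuisnga.
Attach evidentiality assumed -a → nucheshthuisngaa.
Apply vowel harmony: nucheshthuisngaa → nucheshthiisngee.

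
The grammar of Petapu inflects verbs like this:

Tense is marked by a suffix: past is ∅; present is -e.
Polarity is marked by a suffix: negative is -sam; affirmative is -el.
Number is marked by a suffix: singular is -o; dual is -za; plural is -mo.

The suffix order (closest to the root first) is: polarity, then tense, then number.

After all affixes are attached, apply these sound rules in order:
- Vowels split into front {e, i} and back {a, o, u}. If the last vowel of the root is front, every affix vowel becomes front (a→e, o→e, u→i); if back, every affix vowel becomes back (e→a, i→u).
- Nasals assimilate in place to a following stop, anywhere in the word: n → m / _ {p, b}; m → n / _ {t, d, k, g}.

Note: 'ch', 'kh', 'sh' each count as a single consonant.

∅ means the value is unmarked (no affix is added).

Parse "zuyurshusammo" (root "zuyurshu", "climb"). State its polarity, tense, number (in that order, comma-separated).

Segment: zuyurshu-sam-mo.
polarity: -sam → negative.
tense: ∅ → past.
number: -mo → plural.

negative, past, plural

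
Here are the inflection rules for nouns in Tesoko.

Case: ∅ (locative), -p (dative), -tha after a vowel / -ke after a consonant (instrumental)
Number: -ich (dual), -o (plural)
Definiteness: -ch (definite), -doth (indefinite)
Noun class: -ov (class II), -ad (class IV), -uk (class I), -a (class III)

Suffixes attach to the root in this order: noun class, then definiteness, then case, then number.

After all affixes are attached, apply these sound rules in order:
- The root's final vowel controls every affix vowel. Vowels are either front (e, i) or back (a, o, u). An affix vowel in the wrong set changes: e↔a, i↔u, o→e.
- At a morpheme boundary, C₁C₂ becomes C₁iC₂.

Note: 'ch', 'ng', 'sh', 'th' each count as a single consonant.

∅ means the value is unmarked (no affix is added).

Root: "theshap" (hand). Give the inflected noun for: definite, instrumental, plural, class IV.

Attach noun class class IV -ad → theshapad.
Attach definiteness definite -ch → theshapadch.
Attach case instrumental -ke (after consonant 'ch') → theshapadchke.
Attach number plural -o → theshapadchkeo.
Apply vowel harmony: theshapadchkeo → theshapadchkao.
Apply epenthesis: theshapadchkao → theshapadichikao.

theshapadichikao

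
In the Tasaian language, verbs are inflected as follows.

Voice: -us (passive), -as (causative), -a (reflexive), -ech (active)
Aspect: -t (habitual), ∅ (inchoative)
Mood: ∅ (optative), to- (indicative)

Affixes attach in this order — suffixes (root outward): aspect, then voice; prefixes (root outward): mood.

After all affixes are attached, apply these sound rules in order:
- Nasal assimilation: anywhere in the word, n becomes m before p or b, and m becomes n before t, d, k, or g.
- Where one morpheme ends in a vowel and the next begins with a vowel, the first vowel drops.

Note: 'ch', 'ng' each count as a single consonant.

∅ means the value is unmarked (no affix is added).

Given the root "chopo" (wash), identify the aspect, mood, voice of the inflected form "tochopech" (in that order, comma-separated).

Segment: to-chopo-ech.
aspect: ∅ → inchoative.
mood: to- → indicative.
voice: -ech → active.

inchoative, indicative, active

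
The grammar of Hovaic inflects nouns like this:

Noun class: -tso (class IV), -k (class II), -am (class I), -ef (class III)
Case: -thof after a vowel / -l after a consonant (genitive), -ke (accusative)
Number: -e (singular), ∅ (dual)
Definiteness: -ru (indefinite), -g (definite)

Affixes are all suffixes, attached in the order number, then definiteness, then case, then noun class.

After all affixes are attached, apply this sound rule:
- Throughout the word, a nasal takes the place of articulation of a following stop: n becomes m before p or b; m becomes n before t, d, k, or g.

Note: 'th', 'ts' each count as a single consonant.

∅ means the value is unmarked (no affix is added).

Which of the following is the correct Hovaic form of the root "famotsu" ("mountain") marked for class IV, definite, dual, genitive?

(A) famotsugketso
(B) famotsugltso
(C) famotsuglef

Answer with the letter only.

B

number = dual: zero marking, form stays famotsu.
Attach definiteness definite -g → famotsug.
Attach case genitive -l (after consonant 'g') → famotsugl.
Attach noun class class IV -tso → famotsugltso.
Nasal assimilation: no change.
So the correct form is famotsugltso, option (B).
(A) famotsugketso is wrong: it uses accusative instead of genitive for case.
(C) famotsuglef is wrong: it uses class III instead of class IV for noun class.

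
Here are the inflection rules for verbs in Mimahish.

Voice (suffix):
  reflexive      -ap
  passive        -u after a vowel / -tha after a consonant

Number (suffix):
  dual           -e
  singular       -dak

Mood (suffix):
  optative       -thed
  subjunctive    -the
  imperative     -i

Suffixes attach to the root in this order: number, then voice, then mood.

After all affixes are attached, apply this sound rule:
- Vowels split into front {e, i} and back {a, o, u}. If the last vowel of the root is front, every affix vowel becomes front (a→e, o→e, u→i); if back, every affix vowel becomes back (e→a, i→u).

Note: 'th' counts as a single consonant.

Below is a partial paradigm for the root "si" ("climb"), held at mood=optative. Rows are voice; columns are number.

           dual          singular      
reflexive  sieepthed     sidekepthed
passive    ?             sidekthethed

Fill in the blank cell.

sieithed

Attach number dual -e → sie.
Attach voice passive -u (after vowel 'e') → sieu.
Attach mood optative -thed → sieuthed.
Apply vowel harmony: sieuthed → sieithed.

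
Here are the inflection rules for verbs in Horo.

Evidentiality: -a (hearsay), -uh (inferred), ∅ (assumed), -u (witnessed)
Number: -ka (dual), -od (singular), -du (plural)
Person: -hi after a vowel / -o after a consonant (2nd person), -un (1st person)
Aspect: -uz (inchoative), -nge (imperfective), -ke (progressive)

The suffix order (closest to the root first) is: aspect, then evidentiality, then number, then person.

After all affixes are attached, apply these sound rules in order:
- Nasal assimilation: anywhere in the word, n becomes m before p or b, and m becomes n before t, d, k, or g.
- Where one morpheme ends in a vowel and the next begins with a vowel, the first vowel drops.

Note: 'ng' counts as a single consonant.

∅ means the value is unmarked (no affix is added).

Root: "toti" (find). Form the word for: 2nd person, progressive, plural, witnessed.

Attach aspect progressive -ke → totike.
Attach evidentiality witnessed -u → totikeu.
Attach number plural -du → totikeudu.
Attach person 2nd person -hi (after vowel 'u') → totikeuduhi.
Nasal assimilation: no change.
Apply vowel deletion: totikeuduhi → totikuduhi.

totikuduhi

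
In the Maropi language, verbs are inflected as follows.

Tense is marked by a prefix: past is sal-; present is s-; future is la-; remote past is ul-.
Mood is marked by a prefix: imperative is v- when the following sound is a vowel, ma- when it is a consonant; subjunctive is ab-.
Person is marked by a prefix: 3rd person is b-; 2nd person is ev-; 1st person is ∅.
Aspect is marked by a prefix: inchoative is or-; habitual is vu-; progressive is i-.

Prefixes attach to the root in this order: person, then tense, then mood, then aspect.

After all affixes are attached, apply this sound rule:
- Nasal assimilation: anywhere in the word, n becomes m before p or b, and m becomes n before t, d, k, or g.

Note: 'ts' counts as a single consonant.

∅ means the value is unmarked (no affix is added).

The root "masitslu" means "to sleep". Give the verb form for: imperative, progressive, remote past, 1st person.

ivulmasitslu

person = 1st person: zero marking, form stays masitslu.
Attach tense remote past ul- → ulmasitslu.
Attach mood imperative v- (before vowel 'u') → vulmasitslu.
Attach aspect progressive i- → ivulmasitslu.
Nasal assimilation: no change.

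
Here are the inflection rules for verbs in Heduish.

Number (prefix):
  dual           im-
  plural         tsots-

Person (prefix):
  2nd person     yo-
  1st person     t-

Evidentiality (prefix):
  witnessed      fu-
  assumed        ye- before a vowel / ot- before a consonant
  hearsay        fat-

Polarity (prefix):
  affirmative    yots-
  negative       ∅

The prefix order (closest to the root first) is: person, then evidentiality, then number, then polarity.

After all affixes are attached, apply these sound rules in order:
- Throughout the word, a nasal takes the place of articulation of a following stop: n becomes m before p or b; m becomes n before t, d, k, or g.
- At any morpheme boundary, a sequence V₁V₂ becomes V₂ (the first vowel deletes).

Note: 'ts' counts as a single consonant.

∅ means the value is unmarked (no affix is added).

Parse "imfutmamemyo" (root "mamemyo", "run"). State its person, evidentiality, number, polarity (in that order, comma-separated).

1st person, witnessed, dual, negative

Segment: im-fu-t-mamemyo.
person: t- → 1st person.
evidentiality: fu- → witnessed.
number: im- → dual.
polarity: ∅ → negative.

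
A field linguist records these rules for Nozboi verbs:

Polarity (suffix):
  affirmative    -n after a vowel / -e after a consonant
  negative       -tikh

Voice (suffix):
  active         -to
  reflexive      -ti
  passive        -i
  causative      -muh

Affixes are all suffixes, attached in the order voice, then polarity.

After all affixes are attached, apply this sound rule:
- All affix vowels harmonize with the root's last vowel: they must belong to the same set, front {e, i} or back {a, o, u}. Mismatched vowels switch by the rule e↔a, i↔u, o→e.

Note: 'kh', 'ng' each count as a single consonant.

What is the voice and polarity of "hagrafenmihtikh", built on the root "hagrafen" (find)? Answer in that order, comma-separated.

causative, negative

Segment: hagrafen-muh-tikh.
voice: -muh → causative.
polarity: -tikh → negative.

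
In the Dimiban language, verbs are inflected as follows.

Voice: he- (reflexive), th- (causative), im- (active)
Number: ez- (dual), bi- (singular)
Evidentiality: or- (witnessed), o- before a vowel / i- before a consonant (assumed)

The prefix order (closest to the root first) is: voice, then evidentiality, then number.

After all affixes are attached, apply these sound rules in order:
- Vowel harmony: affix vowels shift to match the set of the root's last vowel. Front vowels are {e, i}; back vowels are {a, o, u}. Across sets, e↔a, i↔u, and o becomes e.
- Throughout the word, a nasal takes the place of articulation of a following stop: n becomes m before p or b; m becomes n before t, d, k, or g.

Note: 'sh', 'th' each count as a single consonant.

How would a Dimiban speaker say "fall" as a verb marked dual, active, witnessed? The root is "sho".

Attach voice active im- → imsho.
Attach evidentiality witnessed or- → orimsho.
Attach number dual ez- → ezorimsho.
Apply vowel harmony: ezorimsho → azorumsho.
Nasal assimilation: no change.

azorumsho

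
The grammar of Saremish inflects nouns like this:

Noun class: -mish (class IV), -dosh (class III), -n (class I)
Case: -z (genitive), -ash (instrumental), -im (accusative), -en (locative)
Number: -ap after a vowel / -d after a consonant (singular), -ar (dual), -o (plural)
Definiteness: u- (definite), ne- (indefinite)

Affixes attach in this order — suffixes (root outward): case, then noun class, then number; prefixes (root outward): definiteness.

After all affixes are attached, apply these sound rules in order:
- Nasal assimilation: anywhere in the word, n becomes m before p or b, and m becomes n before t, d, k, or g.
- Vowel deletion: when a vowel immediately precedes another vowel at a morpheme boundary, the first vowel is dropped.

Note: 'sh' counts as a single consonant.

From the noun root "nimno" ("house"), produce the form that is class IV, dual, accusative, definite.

unimnimmishar

Attach case accusative -im → nimnoim.
Attach noun class class IV -mish → nimnoimmish.
Attach number dual -ar → nimnoimmishar.
Attach definiteness definite u- → unimnoimmishar.
Nasal assimilation: no change.
Apply vowel deletion: unimnoimmishar → unimnimmishar.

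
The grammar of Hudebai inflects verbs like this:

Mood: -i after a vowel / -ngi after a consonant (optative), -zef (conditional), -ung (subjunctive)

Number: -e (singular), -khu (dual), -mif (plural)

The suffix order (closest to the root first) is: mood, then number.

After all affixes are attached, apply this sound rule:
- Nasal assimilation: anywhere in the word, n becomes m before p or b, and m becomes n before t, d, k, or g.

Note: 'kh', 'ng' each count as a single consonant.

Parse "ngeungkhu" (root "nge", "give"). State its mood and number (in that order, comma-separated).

Segment: nge-ung-khu.
mood: -ung → subjunctive.
number: -khu → dual.

subjunctive, dual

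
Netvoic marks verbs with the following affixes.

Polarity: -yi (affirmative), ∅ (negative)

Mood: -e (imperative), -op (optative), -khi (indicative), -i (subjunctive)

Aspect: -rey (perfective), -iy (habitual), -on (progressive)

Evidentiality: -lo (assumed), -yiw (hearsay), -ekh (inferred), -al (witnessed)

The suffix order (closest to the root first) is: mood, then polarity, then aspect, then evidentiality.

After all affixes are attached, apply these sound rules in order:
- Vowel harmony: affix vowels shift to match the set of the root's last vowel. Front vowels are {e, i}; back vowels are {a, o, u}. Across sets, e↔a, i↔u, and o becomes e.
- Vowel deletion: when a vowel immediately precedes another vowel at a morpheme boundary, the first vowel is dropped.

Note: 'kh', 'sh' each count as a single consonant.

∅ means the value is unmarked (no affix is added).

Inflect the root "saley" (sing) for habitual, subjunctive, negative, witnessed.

Attach mood subjunctive -i → saleyi.
polarity = negative: zero marking, form stays saleyi.
Attach aspect habitual -iy → saleyiiy.
Attach evidentiality witnessed -al → saleyiiyal.
Apply vowel harmony: saleyiiyal → saleyiiyel.
Apply vowel deletion: saleyiiyel → saleyiyel.

saleyiyel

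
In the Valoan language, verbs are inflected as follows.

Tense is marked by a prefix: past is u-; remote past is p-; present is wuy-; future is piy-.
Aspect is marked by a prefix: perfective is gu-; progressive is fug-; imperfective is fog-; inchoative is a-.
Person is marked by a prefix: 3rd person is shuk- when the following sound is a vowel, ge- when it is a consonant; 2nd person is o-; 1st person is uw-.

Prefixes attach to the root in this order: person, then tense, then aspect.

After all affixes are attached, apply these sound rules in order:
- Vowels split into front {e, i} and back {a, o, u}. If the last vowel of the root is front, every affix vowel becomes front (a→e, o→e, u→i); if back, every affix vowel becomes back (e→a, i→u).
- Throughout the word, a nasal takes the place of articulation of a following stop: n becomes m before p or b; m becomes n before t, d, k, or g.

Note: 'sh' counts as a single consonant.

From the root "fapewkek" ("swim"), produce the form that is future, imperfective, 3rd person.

Attach person 3rd person ge- (before consonant 'f') → gefapewkek.
Attach tense future piy- → piygefapewkek.
Attach aspect imperfective fog- → fogpiygefapewkek.
Apply vowel harmony: fogpiygefapewkek → fegpiygefapewkek.
Nasal assimilation: no change.

fegpiygefapewkek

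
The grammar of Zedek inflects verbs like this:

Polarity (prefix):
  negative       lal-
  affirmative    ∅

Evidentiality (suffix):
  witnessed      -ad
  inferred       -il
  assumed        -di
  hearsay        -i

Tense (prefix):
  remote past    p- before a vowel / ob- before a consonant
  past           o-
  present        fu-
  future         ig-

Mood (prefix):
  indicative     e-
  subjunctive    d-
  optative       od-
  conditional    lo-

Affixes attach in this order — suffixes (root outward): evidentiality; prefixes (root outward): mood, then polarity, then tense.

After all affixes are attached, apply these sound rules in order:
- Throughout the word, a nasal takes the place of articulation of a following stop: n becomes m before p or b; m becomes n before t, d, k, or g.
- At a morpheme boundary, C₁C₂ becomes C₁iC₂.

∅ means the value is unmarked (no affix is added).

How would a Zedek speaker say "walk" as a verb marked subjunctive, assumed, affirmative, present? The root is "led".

Attach mood subjunctive d- → dled.
polarity = affirmative: zero marking, form stays dled.
Attach tense present fu- → fudled.
Attach evidentiality assumed -di → fudleddi.
Nasal assimilation: no change.
Apply epenthesis: fudleddi → fudiledidi.

fudiledidi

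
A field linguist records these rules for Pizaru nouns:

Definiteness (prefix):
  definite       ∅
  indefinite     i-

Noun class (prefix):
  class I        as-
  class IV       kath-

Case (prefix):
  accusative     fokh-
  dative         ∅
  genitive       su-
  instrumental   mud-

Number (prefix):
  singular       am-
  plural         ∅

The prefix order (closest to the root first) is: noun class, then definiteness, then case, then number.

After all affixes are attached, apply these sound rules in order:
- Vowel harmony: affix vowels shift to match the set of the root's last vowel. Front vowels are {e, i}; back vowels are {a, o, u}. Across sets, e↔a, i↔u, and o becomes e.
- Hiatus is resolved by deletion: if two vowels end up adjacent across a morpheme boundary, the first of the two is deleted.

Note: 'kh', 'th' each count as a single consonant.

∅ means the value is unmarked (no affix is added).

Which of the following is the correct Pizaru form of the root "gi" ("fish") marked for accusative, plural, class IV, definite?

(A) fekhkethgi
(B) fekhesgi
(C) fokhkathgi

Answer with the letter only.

A

Attach noun class class IV kath- → kathgi.
definiteness = definite: zero marking, form stays kathgi.
Attach case accusative fokh- → fokhkathgi.
number = plural: zero marking, form stays fokhkathgi.
Apply vowel harmony: fokhkathgi → fekhkethgi.
Vowel deletion: no change.
So the correct form is fekhkethgi, option (A).
(C) fokhkathgi is wrong: it fails to apply the sound rule(s).
(B) fekhesgi is wrong: it uses class I instead of class IV for noun class.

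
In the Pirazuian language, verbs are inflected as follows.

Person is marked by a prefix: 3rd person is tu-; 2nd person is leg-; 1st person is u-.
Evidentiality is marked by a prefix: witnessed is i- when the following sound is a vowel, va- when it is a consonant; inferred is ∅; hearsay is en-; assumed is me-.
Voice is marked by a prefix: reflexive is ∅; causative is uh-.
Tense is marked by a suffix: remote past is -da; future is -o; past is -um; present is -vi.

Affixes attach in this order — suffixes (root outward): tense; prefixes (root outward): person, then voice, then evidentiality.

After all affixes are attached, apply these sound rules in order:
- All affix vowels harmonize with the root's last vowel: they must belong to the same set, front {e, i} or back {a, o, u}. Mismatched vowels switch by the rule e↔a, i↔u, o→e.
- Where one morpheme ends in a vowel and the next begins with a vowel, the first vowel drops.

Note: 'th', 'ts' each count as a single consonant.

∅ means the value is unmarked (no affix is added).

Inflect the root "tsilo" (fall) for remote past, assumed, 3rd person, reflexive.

matutsiloda

Attach person 3rd person tu- → tutsilo.
voice = reflexive: zero marking, form stays tutsilo.
Attach tense remote past -da → tutsiloda.
Attach evidentiality assumed me- → metutsiloda.
Apply vowel harmony: metutsiloda → matutsiloda.
Vowel deletion: no change.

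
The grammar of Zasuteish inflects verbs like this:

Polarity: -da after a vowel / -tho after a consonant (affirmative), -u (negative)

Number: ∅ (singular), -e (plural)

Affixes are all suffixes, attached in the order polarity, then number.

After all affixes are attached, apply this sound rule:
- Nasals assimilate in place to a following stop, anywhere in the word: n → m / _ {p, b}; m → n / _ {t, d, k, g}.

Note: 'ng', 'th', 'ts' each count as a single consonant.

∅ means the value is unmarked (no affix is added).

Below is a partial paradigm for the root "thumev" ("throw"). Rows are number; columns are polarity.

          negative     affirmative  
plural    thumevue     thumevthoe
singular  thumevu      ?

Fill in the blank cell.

Attach polarity affirmative -tho (after consonant 'v') → thumevtho.
number = singular: zero marking, form stays thumevtho.
Nasal assimilation: no change.

thumevtho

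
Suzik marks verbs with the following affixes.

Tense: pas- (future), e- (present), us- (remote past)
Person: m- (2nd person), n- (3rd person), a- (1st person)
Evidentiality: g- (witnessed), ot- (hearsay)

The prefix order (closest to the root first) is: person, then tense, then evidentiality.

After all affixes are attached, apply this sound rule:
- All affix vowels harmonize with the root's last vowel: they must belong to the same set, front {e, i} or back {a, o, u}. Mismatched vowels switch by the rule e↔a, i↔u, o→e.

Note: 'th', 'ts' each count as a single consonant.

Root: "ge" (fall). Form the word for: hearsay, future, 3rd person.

etpesnge

Attach person 3rd person n- → nge.
Attach tense future pas- → pasnge.
Attach evidentiality hearsay ot- → otpasnge.
Apply vowel harmony: otpasnge → etpesnge.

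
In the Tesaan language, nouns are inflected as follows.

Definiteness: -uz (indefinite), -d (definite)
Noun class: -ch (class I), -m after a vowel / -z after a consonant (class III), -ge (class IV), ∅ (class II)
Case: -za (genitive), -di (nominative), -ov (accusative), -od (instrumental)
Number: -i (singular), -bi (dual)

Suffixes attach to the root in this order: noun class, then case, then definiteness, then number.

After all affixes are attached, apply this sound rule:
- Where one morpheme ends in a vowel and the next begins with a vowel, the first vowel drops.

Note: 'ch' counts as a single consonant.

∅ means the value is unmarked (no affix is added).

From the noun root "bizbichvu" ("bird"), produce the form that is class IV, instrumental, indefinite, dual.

Attach noun class class IV -ge → bizbichvuge.
Attach case instrumental -od → bizbichvugeod.
Attach definiteness indefinite -uz → bizbichvugeoduz.
Attach number dual -bi → bizbichvugeoduzbi.
Apply vowel deletion: bizbichvugeoduzbi → bizbichvugoduzbi.

bizbichvugoduzbi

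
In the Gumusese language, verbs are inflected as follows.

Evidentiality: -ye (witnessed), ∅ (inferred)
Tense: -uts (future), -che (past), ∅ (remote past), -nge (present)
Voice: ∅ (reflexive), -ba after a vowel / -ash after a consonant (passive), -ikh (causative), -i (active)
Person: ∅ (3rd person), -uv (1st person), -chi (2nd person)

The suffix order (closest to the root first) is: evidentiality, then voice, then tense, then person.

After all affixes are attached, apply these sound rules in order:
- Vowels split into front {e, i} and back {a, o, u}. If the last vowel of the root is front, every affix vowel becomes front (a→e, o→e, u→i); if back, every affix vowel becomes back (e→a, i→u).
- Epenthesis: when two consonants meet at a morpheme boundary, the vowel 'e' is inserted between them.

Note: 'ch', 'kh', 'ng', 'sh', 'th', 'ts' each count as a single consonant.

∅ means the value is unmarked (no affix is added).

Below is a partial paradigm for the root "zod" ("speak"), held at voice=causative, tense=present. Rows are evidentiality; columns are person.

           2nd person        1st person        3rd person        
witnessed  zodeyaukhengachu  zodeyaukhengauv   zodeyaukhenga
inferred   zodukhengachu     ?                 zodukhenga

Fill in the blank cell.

evidentiality = inferred: zero marking, form stays zod.
Attach voice causative -ikh → zodikh.
Attach tense present -nge → zodikhnge.
Attach person 1st person -uv → zodikhngeuv.
Apply vowel harmony: zodikhngeuv → zodukhngauv.
Apply epenthesis: zodukhngauv → zodukhengauv.

zodukhengauv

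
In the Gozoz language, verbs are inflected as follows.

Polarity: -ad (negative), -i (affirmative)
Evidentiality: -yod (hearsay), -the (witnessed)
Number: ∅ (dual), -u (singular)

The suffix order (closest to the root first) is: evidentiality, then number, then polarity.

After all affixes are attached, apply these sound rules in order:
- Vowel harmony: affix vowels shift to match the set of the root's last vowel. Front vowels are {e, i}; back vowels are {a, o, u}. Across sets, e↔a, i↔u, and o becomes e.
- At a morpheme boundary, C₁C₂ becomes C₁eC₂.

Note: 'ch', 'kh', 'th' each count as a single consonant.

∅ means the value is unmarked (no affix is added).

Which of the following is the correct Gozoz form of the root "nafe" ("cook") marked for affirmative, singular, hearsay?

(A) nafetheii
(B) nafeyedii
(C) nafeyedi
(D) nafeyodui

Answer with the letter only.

B

Attach evidentiality hearsay -yod → nafeyod.
Attach number singular -u → nafeyodu.
Attach polarity affirmative -i → nafeyodui.
Apply vowel harmony: nafeyodui → nafeyedii.
Epenthesis: no change.
So the correct form is nafeyedii, option (B).
(C) nafeyedi is wrong: it uses dual instead of singular for number.
(D) nafeyodui is wrong: it fails to apply the sound rule(s).
(A) nafetheii is wrong: it uses witnessed instead of hearsay for evidentiality.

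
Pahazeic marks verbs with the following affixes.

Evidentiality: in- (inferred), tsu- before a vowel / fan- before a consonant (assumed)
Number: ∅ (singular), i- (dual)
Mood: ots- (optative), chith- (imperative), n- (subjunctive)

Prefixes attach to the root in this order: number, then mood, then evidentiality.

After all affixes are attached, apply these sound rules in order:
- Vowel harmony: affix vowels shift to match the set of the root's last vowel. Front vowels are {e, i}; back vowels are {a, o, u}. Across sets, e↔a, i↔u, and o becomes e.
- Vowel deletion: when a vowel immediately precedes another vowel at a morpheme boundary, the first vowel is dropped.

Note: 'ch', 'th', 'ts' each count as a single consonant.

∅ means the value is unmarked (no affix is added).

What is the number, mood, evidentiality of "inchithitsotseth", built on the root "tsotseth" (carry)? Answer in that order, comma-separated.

Segment: in-chith-i-tsotseth.
number: i- → dual.
mood: chith- → imperative.
evidentiality: in- → inferred.

dual, imperative, inferred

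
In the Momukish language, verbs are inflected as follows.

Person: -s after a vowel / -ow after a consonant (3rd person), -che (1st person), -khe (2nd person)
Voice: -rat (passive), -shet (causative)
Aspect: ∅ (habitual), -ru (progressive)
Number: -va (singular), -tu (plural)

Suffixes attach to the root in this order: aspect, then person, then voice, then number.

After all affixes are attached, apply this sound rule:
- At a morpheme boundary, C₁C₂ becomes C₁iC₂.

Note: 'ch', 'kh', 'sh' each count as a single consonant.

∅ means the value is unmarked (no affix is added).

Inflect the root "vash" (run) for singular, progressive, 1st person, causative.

Attach aspect progressive -ru → vashru.
Attach person 1st person -che → vashruche.
Attach voice causative -shet → vashrucheshet.
Attach number singular -va → vashrucheshetva.
Apply epenthesis: vashrucheshetva → vashirucheshetiva.

vashirucheshetiva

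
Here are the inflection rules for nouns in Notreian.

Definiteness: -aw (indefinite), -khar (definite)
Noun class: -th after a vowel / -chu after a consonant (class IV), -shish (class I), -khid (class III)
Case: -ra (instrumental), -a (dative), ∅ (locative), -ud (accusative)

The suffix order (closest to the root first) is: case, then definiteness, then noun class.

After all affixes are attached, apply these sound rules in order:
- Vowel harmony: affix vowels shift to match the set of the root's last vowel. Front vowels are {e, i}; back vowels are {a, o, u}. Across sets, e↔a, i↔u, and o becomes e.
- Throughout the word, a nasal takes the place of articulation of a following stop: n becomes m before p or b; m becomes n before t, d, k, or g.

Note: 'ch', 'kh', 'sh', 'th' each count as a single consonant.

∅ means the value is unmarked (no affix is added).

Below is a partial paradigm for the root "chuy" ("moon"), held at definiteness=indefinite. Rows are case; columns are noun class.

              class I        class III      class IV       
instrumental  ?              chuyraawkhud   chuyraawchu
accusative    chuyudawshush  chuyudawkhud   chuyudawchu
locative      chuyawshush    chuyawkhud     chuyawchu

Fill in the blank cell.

Attach case instrumental -ra → chuyra.
Attach definiteness indefinite -aw → chuyraaw.
Attach noun class class I -shish → chuyraawshish.
Apply vowel harmony: chuyraawshish → chuyraawshush.
Nasal assimilation: no change.

chuyraawshush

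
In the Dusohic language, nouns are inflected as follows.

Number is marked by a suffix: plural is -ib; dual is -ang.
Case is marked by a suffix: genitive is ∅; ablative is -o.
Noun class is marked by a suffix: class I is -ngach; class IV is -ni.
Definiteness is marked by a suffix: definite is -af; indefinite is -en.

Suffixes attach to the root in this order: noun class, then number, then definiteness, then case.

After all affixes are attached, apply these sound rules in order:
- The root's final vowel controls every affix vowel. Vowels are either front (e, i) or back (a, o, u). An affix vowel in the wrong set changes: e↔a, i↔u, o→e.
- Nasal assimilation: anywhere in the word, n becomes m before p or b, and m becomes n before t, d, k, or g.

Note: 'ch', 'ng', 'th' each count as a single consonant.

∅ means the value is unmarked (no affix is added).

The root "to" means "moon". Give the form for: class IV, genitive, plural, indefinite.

Attach noun class class IV -ni → toni.
Attach number plural -ib → toniib.
Attach definiteness indefinite -en → toniiben.
case = genitive: zero marking, form stays toniiben.
Apply vowel harmony: toniiben → tonuuban.
Nasal assimilation: no change.

tonuuban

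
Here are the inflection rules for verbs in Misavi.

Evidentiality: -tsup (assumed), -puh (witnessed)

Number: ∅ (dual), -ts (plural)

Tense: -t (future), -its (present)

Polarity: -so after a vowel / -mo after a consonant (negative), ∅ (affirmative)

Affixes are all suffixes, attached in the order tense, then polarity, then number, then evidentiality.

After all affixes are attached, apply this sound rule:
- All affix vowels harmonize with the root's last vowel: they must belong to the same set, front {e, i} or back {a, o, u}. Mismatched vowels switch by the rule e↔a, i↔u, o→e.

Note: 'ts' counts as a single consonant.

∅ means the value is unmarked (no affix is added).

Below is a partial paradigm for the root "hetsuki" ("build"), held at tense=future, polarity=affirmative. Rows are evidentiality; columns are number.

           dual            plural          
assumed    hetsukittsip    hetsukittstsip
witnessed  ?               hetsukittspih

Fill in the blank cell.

Attach tense future -t → hetsukit.
polarity = affirmative: zero marking, form stays hetsukit.
number = dual: zero marking, form stays hetsukit.
Attach evidentiality witnessed -puh → hetsukitpuh.
Apply vowel harmony: hetsukitpuh → hetsukitpih.

hetsukitpih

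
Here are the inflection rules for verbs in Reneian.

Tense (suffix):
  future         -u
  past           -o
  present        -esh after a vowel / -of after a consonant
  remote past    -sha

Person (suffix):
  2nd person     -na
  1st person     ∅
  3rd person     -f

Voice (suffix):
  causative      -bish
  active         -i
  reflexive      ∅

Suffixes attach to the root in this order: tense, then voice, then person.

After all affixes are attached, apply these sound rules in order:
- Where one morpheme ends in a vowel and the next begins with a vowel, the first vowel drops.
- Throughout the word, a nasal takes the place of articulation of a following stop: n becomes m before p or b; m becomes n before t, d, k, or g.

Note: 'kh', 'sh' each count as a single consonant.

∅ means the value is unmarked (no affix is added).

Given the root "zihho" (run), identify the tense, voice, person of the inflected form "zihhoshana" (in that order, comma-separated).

remote past, reflexive, 2nd person

Segment: zihho-sha-na.
tense: -sha → remote past.
voice: ∅ → reflexive.
person: -na → 2nd person.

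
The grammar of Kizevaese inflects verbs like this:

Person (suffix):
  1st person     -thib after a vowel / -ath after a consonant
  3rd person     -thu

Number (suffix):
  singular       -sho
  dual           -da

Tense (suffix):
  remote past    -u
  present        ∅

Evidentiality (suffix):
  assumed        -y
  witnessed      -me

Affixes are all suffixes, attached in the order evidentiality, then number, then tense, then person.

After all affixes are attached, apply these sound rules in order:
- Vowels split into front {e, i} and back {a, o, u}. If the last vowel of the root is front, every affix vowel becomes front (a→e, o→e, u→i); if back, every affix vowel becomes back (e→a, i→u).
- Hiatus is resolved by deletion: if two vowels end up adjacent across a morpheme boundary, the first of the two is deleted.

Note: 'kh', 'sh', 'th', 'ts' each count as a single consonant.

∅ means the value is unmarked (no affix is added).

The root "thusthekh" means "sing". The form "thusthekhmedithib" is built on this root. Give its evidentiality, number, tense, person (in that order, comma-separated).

Segment: thusthekh-me-da-u-thib.
evidentiality: -me → witnessed.
number: -da → dual.
tense: -u → remote past.
person: -thib/ath → 1st person.

witnessed, dual, remote past, 1st person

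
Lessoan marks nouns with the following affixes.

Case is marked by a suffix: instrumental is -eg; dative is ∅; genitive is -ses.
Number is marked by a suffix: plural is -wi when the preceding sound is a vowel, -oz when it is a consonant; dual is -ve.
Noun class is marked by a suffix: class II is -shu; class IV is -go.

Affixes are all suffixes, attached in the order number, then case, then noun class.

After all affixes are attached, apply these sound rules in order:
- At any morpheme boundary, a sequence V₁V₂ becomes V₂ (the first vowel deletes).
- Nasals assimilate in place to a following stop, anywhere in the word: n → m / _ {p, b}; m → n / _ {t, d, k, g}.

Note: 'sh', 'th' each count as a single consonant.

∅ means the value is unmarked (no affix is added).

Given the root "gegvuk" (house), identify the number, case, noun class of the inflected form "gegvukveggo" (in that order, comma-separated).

dual, instrumental, class IV

Segment: gegvuk-ve-eg-go.
number: -ve → dual.
case: -eg → instrumental.
noun class: -go → class IV.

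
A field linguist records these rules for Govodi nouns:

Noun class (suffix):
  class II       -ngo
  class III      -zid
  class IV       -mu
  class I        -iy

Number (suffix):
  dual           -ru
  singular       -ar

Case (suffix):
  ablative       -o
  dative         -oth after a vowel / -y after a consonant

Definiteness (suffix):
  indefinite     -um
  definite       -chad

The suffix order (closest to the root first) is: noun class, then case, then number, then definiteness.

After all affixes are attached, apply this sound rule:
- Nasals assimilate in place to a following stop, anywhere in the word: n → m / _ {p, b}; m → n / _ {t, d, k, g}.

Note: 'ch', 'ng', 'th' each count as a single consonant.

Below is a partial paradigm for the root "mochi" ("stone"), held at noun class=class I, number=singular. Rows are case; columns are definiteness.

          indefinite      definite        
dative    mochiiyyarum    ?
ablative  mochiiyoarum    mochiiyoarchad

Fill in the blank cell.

mochiiyyarchad

Attach noun class class I -iy → mochiiy.
Attach case dative -y (after consonant 'y') → mochiiyy.
Attach number singular -ar → mochiiyyar.
Attach definiteness definite -chad → mochiiyyarchad.
Nasal assimilation: no change.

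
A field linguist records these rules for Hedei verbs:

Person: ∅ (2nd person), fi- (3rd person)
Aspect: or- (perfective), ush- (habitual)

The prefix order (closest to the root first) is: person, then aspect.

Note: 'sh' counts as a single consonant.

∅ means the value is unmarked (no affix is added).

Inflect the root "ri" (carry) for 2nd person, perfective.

orri

person = 2nd person: zero marking, form stays ri.
Attach aspect perfective or- → orri.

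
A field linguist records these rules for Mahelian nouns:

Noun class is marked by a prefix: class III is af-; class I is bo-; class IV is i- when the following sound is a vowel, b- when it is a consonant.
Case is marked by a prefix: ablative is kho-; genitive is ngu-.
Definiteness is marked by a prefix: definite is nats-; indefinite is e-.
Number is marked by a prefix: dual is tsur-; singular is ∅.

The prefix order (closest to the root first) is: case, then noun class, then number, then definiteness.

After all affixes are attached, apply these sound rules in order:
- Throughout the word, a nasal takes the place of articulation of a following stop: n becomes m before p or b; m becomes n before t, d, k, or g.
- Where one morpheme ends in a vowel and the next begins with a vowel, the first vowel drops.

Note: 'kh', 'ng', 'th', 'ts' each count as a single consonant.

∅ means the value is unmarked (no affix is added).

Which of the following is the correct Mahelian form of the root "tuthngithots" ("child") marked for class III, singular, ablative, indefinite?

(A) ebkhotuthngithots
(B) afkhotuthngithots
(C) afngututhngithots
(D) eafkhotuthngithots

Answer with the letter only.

Attach case ablative kho- → khotuthngithots.
Attach noun class class III af- → afkhotuthngithots.
number = singular: zero marking, form stays afkhotuthngithots.
Attach definiteness indefinite e- → eafkhotuthngithots.
Nasal assimilation: no change.
Apply vowel deletion: eafkhotuthngithots → afkhotuthngithots.
So the correct form is afkhotuthngithots, option (B).
(D) eafkhotuthngithots is wrong: it fails to apply the sound rule(s).
(C) afngututhngithots is wrong: it uses genitive instead of ablative for case.
(A) ebkhotuthngithots is wrong: it uses class IV instead of class III for noun class.

B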